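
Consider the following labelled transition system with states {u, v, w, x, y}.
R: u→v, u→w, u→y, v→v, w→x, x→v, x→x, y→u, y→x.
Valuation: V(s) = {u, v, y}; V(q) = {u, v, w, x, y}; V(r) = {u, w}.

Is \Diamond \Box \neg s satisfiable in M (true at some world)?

Let φ = \Diamond \Box \neg s. Evaluate φ at each world:
  u (successors {v, w, y}): φ is true.
  v (successors {v}): φ is false.
  w (successors {x}): φ is false.
  x (successors {v, x}): φ is false.
  y (successors {u, x}): φ is false.
Detail at u (witness):
  At u: \Diamond \Box \neg s requires \Box \neg s at some successor in {v, w, y}.
    \Box \neg s holds at w, so \Diamond \Box \neg s is true at u.
      At w: \Box \neg s requires \neg s at every successor {x}.
        At x: \neg s is true.
      So \Box \neg s is true at w.

Yes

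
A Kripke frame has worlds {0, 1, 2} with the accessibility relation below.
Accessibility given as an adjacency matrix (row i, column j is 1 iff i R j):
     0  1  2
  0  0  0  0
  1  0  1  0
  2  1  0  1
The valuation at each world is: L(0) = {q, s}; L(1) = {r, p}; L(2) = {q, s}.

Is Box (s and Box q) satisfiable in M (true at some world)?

Yes

Let φ = Box (s and Box q). Evaluate φ at each world:
  0 (successors ∅): φ is true.
  1 (successors {1}): φ is false.
  2 (successors {0, 2}): φ is true.
Detail at 0 (witness):
  At 0: no accessible worlds, so Box (s and Box q) holds vacuously.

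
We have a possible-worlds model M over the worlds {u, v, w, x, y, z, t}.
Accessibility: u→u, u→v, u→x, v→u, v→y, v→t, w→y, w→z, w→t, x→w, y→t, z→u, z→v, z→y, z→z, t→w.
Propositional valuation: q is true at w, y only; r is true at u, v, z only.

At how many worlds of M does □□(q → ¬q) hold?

0

Let φ = □□(q → ¬q). Evaluate φ at each world:
  u (successors {u, v, x}): φ is false.
  v (successors {u, y, t}): φ is false.
  w (successors {y, z, t}): φ is false.
  x (successors {w}): φ is false.
  y (successors {t}): φ is false.
  z (successors {u, v, y, z}): φ is false.
  t (successors {w}): φ is false.
For instance, at y:
  At y: □□(q → ¬q) requires □(q → ¬q) at every successor {t}.
    □(q → ¬q) fails at t, so □□(q → ¬q) is false at y.
      At t: □(q → ¬q) requires q → ¬q at every successor {w}.
        q → ¬q fails at w, so □(q → ¬q) is false at t.
Satisfying worlds: none.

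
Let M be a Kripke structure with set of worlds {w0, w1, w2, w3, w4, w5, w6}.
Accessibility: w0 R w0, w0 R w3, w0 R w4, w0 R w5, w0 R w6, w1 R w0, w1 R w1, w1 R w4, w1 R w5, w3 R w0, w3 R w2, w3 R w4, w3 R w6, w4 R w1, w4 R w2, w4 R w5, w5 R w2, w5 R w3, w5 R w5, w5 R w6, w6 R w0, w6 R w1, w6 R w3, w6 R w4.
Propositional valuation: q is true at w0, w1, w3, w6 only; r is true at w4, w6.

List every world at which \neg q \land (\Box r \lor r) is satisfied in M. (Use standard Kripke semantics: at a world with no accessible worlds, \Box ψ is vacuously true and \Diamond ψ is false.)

w2, w4

Let φ = \neg q \land (\Box r \lor r). Evaluate φ at each world:
  w0 (successors {w0, w3, w4, w5, w6}): φ is false.
  w1 (successors {w0, w1, w4, w5}): φ is false.
  w2 (successors ∅): φ is true.
  w3 (successors {w0, w2, w4, w6}): φ is false.
  w4 (successors {w1, w2, w5}): φ is true.
  w5 (successors {w2, w3, w5, w6}): φ is false.
  w6 (successors {w0, w1, w3, w4}): φ is false.
For instance, at w1:
  At w1: \neg q is false, \Box r \lor r is false, so \neg q \land (\Box r \lor r) is false.
    At w1: \Box r is false, r is false, so \Box r \lor r is false.
      At w1: \Box r requires r at every successor {w0, w1, w4, w5}.
        r fails at w0, so \Box r is false at w1.
Satisfying worlds: {w2, w4}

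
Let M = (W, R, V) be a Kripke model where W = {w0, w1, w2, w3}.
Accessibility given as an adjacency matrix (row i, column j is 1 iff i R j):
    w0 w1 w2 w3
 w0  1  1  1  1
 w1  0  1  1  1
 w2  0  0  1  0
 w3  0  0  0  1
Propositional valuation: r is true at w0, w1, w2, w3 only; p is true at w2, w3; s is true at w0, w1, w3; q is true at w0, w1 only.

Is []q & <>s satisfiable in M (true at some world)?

Let φ = []q & <>s. Evaluate φ at each world:
  w0 (successors {w0, w1, w2, w3}): φ is false.
  w1 (successors {w1, w2, w3}): φ is false.
  w2 (successors {w2}): φ is false.
  w3 (successors {w3}): φ is false.
For instance, at w2:
  At w2: []q is false, <>s is false, so []q & <>s is false.
    At w2: []q requires q at every successor {w2}.
      q fails at w2, so []q is false at w2.
    At w2: <>s requires s at some successor in {w2}.
      At w2: s is false.
    So <>s is false at w2.

No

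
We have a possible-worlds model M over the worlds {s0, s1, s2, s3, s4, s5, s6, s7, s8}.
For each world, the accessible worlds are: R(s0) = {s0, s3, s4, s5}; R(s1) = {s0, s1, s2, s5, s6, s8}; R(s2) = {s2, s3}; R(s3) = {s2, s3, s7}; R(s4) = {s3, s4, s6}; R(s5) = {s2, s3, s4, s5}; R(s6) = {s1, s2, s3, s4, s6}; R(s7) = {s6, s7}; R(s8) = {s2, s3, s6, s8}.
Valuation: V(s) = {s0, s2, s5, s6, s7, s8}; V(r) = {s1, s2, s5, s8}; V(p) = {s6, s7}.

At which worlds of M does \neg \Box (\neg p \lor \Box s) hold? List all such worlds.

Recall that \Box ψ holds at a world iff ψ holds at every accessible world, and \Diamond ψ holds iff ψ holds at some accessible world.
Let φ = \neg \Box (\neg p \lor \Box s). Evaluate φ at each world:
  s0 (successors {s0, s3, s4, s5}): φ is false.
  s1 (successors {s0, s1, s2, s5, s6, s8}): φ is true.
  s2 (successors {s2, s3}): φ is false.
  s3 (successors {s2, s3, s7}): φ is false.
  s4 (successors {s3, s4, s6}): φ is true.
  s5 (successors {s2, s3, s4, s5}): φ is false.
  s6 (successors {s1, s2, s3, s4, s6}): φ is true.
  s7 (successors {s6, s7}): φ is true.
  s8 (successors {s2, s3, s6, s8}): φ is true.
For instance, at s3:
  At s3: \Box (\neg p \lor \Box s) is true, so \neg \Box (\neg p \lor \Box s) is false.
    At s3: \Box (\neg p \lor \Box s) requires \neg p \lor \Box s at every successor {s2, s3, s7}.
      At s2: \neg p \lor \Box s is true.
      At s3: \neg p \lor \Box s is true.
      At s7: \neg p \lor \Box s is true.
    So \Box (\neg p \lor \Box s) is true at s3.
Satisfying worlds: {s1, s4, s6, s7, s8}

s1, s4, s6, s7, s8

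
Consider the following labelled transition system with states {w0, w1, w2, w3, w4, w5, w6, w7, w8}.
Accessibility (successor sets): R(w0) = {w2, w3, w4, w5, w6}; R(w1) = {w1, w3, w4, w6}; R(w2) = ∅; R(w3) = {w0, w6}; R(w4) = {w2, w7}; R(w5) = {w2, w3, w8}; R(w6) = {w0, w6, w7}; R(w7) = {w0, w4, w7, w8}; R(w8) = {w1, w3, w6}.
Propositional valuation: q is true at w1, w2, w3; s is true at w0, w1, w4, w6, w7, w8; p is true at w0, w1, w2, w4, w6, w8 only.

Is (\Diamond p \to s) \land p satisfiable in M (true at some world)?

Yes

Let φ = (\Diamond p \to s) \land p. Evaluate φ at each world:
  w0 (successors {w2, w3, w4, w5, w6}): φ is true.
  w1 (successors {w1, w3, w4, w6}): φ is true.
  w2 (successors ∅): φ is true.
  w3 (successors {w0, w6}): φ is false.
  w4 (successors {w2, w7}): φ is true.
  w5 (successors {w2, w3, w8}): φ is false.
  w6 (successors {w0, w6, w7}): φ is true.
  w7 (successors {w0, w4, w7, w8}): φ is false.
  w8 (successors {w1, w3, w6}): φ is true.
Detail at w0 (witness):
  At w0: \Diamond p \to s is true, p is true, so (\Diamond p \to s) \land p is true.
    At w0: \Diamond p is true, s is true, so \Diamond p \to s is true.
      At w0: \Diamond p requires p at some successor in {w2, w3, w4, w5, w6}.
        p holds at w2, so \Diamond p is true at w0.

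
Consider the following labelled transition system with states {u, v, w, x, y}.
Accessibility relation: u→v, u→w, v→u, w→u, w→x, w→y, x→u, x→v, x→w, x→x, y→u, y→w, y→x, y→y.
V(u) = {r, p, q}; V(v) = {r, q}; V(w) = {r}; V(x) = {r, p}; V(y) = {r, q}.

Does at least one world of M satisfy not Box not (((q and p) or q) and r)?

Let φ = not Box not (((q and p) or q) and r). Evaluate φ at each world:
  u (successors {v, w}): φ is true.
  v (successors {u}): φ is true.
  w (successors {u, x, y}): φ is true.
  x (successors {u, v, w, x}): φ is true.
  y (successors {u, w, x, y}): φ is true.
Detail at u (witness):
  At u: Box not (((q and p) or q) and r) is false, so not Box not (((q and p) or q) and r) is true.
    At u: Box not (((q and p) or q) and r) requires not (((q and p) or q) and r) at every successor {v, w}.
      not (((q and p) or q) and r) fails at v, so Box not (((q and p) or q) and r) is false at u.

Yes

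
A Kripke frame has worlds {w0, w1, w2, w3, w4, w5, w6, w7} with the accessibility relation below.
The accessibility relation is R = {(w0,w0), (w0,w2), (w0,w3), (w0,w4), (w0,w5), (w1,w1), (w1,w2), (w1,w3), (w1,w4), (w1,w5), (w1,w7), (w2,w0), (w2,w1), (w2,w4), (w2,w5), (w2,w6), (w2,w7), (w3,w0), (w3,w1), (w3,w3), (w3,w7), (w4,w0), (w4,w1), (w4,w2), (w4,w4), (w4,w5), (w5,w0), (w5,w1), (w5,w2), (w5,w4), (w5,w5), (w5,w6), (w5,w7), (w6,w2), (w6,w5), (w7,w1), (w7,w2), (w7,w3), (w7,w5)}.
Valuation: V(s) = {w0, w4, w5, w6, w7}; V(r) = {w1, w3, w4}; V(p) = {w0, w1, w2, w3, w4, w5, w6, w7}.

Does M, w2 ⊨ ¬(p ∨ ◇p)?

No

At w2: p ∨ ◇p is true, so ¬(p ∨ ◇p) is false.
  At w2: p is true, ◇p is true, so p ∨ ◇p is true.
    At w2: ◇p requires p at some successor in {w0, w1, w4, w5, w6, w7}.
      p holds at w0, so ◇p is true at w2.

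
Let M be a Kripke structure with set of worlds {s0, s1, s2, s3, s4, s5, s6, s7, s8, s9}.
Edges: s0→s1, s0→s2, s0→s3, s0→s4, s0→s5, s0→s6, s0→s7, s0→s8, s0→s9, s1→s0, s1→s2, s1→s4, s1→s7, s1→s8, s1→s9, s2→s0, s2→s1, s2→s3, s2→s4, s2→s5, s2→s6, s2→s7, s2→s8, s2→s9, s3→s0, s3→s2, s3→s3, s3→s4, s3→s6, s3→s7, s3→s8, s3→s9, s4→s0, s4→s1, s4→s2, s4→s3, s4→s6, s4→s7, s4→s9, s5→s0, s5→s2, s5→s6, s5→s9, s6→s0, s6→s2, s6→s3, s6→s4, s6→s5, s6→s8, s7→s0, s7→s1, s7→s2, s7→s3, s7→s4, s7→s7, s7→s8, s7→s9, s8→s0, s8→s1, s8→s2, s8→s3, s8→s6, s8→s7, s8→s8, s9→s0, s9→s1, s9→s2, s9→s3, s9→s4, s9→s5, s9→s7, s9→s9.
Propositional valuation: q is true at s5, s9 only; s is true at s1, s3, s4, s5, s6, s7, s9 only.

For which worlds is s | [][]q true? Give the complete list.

Let φ = s | [][]q. Evaluate φ at each world:
  s0 (successors {s1, s2, s3, s4, s5, s6, s7, s8, s9}): φ is false.
  s1 (successors {s0, s2, s4, s7, s8, s9}): φ is true.
  s2 (successors {s0, s1, s3, s4, s5, s6, s7, s8, s9}): φ is false.
  s3 (successors {s0, s2, s3, s4, s6, s7, s8, s9}): φ is true.
  s4 (successors {s0, s1, s2, s3, s6, s7, s9}): φ is true.
  s5 (successors {s0, s2, s6, s9}): φ is true.
  s6 (successors {s0, s2, s3, s4, s5, s8}): φ is true.
  s7 (successors {s0, s1, s2, s3, s4, s7, s8, s9}): φ is true.
  s8 (successors {s0, s1, s2, s3, s6, s7, s8}): φ is false.
  s9 (successors {s0, s1, s2, s3, s4, s5, s7, s9}): φ is true.
For instance, at s5:
  At s5: s is true, [][]q is false, so s | [][]q is true.
    At s5: [][]q requires []q at every successor {s0, s2, s6, s9}.
      []q fails at s0, so [][]q is false at s5.
Satisfying worlds: {s1, s3, s4, s5, s6, s7, s9}

s1, s3, s4, s5, s6, s7, s9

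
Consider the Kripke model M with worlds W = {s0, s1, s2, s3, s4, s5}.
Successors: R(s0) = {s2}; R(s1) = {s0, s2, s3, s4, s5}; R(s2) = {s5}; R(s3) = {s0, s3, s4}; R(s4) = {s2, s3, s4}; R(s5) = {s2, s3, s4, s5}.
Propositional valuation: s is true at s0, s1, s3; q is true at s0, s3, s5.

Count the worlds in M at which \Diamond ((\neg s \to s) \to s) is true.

Let φ = \Diamond ((\neg s \to s) \to s). Evaluate φ at each world:
  s0 (successors {s2}): φ is true.
  s1 (successors {s0, s2, s3, s4, s5}): φ is true.
  s2 (successors {s5}): φ is true.
  s3 (successors {s0, s3, s4}): φ is true.
  s4 (successors {s2, s3, s4}): φ is true.
  s5 (successors {s2, s3, s4, s5}): φ is true.
For instance, at s0:
  At s0: \Diamond ((\neg s \to s) \to s) requires (\neg s \to s) \to s at some successor in {s2}.
    (\neg s \to s) \to s holds at s2, so \Diamond ((\neg s \to s) \to s) is true at s0.
Satisfying worlds: {s0, s1, s2, s3, s4, s5}

6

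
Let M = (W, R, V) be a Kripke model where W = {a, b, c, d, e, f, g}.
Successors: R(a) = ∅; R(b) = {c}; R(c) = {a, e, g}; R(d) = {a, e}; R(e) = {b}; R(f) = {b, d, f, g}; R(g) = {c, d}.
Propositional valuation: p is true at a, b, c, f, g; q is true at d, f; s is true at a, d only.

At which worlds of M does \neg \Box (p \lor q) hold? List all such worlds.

c, d

Let φ = \neg \Box (p \lor q). Evaluate φ at each world:
  a (successors ∅): φ is false.
  b (successors {c}): φ is false.
  c (successors {a, e, g}): φ is true.
  d (successors {a, e}): φ is true.
  e (successors {b}): φ is false.
  f (successors {b, d, f, g}): φ is false.
  g (successors {c, d}): φ is false.
For instance, at c:
  At c: \Box (p \lor q) is false, so \neg \Box (p \lor q) is true.
    At c: \Box (p \lor q) requires p \lor q at every successor {a, e, g}.
      p \lor q fails at e, so \Box (p \lor q) is false at c.
Satisfying worlds: {c, d}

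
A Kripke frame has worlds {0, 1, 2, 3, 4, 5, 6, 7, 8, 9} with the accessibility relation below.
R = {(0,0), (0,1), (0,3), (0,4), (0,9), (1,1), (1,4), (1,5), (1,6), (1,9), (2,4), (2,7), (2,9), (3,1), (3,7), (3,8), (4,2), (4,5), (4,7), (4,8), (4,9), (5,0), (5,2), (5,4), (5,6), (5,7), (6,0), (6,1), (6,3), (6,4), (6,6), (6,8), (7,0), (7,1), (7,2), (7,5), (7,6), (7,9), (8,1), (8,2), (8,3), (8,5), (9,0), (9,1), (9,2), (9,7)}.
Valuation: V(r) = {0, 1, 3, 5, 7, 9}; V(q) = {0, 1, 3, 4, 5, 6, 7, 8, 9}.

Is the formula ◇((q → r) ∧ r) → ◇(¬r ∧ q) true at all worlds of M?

Recall that ◇ψ holds at a world iff ψ holds at some accessible world.
Let φ = ◇((q → r) ∧ r) → ◇(¬r ∧ q). Evaluate φ at each world:
  0 (successors {0, 1, 3, 4, 9}): φ is true.
  1 (successors {1, 4, 5, 6, 9}): φ is true.
  2 (successors {4, 7, 9}): φ is true.
  3 (successors {1, 7, 8}): φ is true.
  4 (successors {2, 5, 7, 8, 9}): φ is true.
  5 (successors {0, 2, 4, 6, 7}): φ is true.
  6 (successors {0, 1, 3, 4, 6, 8}): φ is true.
  7 (successors {0, 1, 2, 5, 6, 9}): φ is true.
  8 (successors {1, 2, 3, 5}): φ is false.
  9 (successors {0, 1, 2, 7}): φ is false.
Detail at 8 (counterexample):
  At 8: ◇((q → r) ∧ r) is true, ◇(¬r ∧ q) is false, so ◇((q → r) ∧ r) → ◇(¬r ∧ q) is false.
    At 8: ◇((q → r) ∧ r) requires (q → r) ∧ r at some successor in {1, 2, 3, 5}.
      (q → r) ∧ r holds at 1, so ◇((q → r) ∧ r) is true at 8.
    At 8: ◇(¬r ∧ q) requires ¬r ∧ q at some successor in {1, 2, 3, 5}.
      At 1: ¬r ∧ q is false.
      At 2: ¬r ∧ q is false.
      At 3: ¬r ∧ q is false.
      At 5: ¬r ∧ q is false.
    So ◇(¬r ∧ q) is false at 8.

No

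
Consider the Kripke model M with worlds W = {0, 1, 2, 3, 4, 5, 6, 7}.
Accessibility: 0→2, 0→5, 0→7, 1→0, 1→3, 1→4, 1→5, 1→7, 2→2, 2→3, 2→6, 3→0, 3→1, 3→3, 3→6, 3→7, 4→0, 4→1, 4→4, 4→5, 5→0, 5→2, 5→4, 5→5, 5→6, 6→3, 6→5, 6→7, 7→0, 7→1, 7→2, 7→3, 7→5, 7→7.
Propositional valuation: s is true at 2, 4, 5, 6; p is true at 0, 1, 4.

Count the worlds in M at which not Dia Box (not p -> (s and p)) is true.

Let φ = not Dia Box (not p -> (s and p)). Evaluate φ at each world:
  0 (successors {2, 5, 7}): φ is true.
  1 (successors {0, 3, 4, 5, 7}): φ is true.
  2 (successors {2, 3, 6}): φ is true.
  3 (successors {0, 1, 3, 6, 7}): φ is true.
  4 (successors {0, 1, 4, 5}): φ is true.
  5 (successors {0, 2, 4, 5, 6}): φ is true.
  6 (successors {3, 5, 7}): φ is true.
  7 (successors {0, 1, 2, 3, 5, 7}): φ is true.
For instance, at 7:
  At 7: Dia Box (not p -> (s and p)) is false, so not Dia Box (not p -> (s and p)) is true.
    At 7: Dia Box (not p -> (s and p)) requires Box (not p -> (s and p)) at some successor in {0, 1, 2, 3, 5, 7}.
      At 0: Box (not p -> (s and p)) is false.
      At 1: Box (not p -> (s and p)) is false.
      At 2: Box (not p -> (s and p)) is false.
      At 3: Box (not p -> (s and p)) is false.
      At 5: Box (not p -> (s and p)) is false.
      At 7: Box (not p -> (s and p)) is false.
    So Dia Box (not p -> (s and p)) is false at 7.
Satisfying worlds: {0, 1, 2, 3, 4, 5, 6, 7}

8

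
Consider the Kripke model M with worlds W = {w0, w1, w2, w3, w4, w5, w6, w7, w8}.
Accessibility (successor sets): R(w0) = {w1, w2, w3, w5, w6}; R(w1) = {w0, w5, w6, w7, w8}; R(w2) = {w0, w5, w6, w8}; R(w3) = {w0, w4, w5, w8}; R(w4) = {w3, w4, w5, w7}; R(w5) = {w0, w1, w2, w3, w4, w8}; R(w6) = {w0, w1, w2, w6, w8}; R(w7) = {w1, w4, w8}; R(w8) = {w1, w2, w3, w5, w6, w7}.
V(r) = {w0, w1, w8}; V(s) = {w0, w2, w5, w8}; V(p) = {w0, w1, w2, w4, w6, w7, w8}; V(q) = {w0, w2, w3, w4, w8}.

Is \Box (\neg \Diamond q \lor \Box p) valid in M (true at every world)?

Recall that \Box ψ holds at a world iff ψ holds at every accessible world, and \Diamond ψ holds iff ψ holds at some accessible world.
Let φ = \Box (\neg \Diamond q \lor \Box p). Evaluate φ at each world:
  w0 (successors {w1, w2, w3, w5, w6}): φ is false.
  w1 (successors {w0, w5, w6, w7, w8}): φ is false.
  w2 (successors {w0, w5, w6, w8}): φ is false.
  w3 (successors {w0, w4, w5, w8}): φ is false.
  w4 (successors {w3, w4, w5, w7}): φ is false.
  w5 (successors {w0, w1, w2, w3, w4, w8}): φ is false.
  w6 (successors {w0, w1, w2, w6, w8}): φ is false.
  w7 (successors {w1, w4, w8}): φ is false.
  w8 (successors {w1, w2, w3, w5, w6, w7}): φ is false.
Detail at w0 (counterexample):
  At w0: \Box (\neg \Diamond q \lor \Box p) requires \neg \Diamond q \lor \Box p at every successor {w1, w2, w3, w5, w6}.
    \neg \Diamond q \lor \Box p fails at w1, so \Box (\neg \Diamond q \lor \Box p) is false at w0.
      At w1: \neg \Diamond q is false, \Box p is false, so \neg \Diamond q \lor \Box p is false.

No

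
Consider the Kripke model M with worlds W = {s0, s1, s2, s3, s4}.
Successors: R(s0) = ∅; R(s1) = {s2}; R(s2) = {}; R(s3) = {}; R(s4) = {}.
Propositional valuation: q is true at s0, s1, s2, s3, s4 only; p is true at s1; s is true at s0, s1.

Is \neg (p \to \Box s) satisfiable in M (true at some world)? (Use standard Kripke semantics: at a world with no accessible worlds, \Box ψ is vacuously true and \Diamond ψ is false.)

Yes

Let φ = \neg (p \to \Box s). Evaluate φ at each world:
  s0 (successors ∅): φ is false.
  s1 (successors {s2}): φ is true.
  s2 (successors ∅): φ is false.
  s3 (successors ∅): φ is false.
  s4 (successors ∅): φ is false.
Detail at s1 (witness):
  At s1: p \to \Box s is false, so \neg (p \to \Box s) is true.
    At s1: p is true, \Box s is false, so p \to \Box s is false.
      At s1: \Box s requires s at every successor {s2}.
        s fails at s2, so \Box s is false at s1.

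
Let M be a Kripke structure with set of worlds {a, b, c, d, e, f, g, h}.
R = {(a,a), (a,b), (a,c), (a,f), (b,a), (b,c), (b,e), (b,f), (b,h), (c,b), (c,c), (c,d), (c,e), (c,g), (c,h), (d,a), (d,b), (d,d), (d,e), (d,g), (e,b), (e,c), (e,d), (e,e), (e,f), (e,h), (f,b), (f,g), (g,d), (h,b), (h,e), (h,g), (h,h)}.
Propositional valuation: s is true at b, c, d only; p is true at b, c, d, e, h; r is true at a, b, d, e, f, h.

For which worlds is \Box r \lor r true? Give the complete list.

a, b, d, e, f, g, h

Recall that \Box ψ holds at a world iff ψ holds at every accessible world, and \Diamond ψ holds iff ψ holds at some accessible world.
Let φ = \Box r \lor r. Evaluate φ at each world:
  a (successors {a, b, c, f}): φ is true.
  b (successors {a, c, e, f, h}): φ is true.
  c (successors {b, c, d, e, g, h}): φ is false.
  d (successors {a, b, d, e, g}): φ is true.
  e (successors {b, c, d, e, f, h}): φ is true.
  f (successors {b, g}): φ is true.
  g (successors {d}): φ is true.
  h (successors {b, e, g, h}): φ is true.
For instance, at c:
  At c: \Box r is false, r is false, so \Box r \lor r is false.
    At c: \Box r requires r at every successor {b, c, d, e, g, h}.
      r fails at c, so \Box r is false at c.
Satisfying worlds: {a, b, d, e, f, g, h}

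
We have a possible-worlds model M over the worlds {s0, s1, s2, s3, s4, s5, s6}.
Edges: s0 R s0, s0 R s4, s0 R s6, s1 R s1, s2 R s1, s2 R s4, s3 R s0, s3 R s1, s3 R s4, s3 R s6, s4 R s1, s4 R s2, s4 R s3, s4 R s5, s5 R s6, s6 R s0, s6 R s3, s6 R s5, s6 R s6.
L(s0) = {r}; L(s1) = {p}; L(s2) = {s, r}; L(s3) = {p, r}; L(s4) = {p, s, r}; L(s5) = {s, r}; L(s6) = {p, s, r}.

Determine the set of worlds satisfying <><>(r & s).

Let φ = <><>(r & s). Evaluate φ at each world:
  s0 (successors {s0, s4, s6}): φ is true.
  s1 (successors {s1}): φ is false.
  s2 (successors {s1, s4}): φ is true.
  s3 (successors {s0, s1, s4, s6}): φ is true.
  s4 (successors {s1, s2, s3, s5}): φ is true.
  s5 (successors {s6}): φ is true.
  s6 (successors {s0, s3, s5, s6}): φ is true.
For instance, at s6:
  At s6: <><>(r & s) requires <>(r & s) at some successor in {s0, s3, s5, s6}.
    <>(r & s) holds at s0, so <><>(r & s) is true at s6.
      At s0: <>(r & s) requires r & s at some successor in {s0, s4, s6}.
        r & s holds at s4, so <>(r & s) is true at s0.
Satisfying worlds: {s0, s2, s3, s4, s5, s6}

s0, s2, s3, s4, s5, s6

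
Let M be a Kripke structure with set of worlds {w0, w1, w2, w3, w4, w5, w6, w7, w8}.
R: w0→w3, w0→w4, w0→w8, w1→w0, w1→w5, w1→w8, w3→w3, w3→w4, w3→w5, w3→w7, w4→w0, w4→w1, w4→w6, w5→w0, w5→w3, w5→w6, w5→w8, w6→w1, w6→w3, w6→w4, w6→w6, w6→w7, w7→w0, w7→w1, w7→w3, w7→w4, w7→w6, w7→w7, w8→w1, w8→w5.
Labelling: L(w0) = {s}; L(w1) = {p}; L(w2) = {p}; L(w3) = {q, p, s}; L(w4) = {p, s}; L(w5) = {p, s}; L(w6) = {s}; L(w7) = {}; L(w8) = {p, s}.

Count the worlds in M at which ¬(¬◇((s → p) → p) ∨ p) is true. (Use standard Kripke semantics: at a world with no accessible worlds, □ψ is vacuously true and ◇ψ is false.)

Recall that ◇ψ holds at a world iff ψ holds at some accessible world.
Let φ = ¬(¬◇((s → p) → p) ∨ p). Evaluate φ at each world:
  w0 (successors {w3, w4, w8}): φ is true.
  w1 (successors {w0, w5, w8}): φ is false.
  w2 (successors ∅): φ is false.
  w3 (successors {w3, w4, w5, w7}): φ is false.
  w4 (successors {w0, w1, w6}): φ is false.
  w5 (successors {w0, w3, w6, w8}): φ is false.
  w6 (successors {w1, w3, w4, w6, w7}): φ is true.
  w7 (successors {w0, w1, w3, w4, w6, w7}): φ is true.
  w8 (successors {w1, w5}): φ is false.
For instance, at w8:
  At w8: ¬◇((s → p) → p) ∨ p is true, so ¬(¬◇((s → p) → p) ∨ p) is false.
    At w8: ¬◇((s → p) → p) is false, p is true, so ¬◇((s → p) → p) ∨ p is true.
      At w8: ◇((s → p) → p) is true, so ¬◇((s → p) → p) is false.
Satisfying worlds: {w0, w6, w7}

3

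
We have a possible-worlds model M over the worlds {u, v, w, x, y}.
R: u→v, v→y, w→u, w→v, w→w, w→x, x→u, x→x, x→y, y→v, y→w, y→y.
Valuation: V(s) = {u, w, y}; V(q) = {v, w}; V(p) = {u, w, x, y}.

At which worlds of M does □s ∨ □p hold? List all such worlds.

v, x

Recall that □ψ holds at a world iff ψ holds at every accessible world, and ◇ψ holds iff ψ holds at some accessible world.
Let φ = □s ∨ □p. Evaluate φ at each world:
  u (successors {v}): φ is false.
  v (successors {y}): φ is true.
  w (successors {u, v, w, x}): φ is false.
  x (successors {u, x, y}): φ is true.
  y (successors {v, w, y}): φ is false.
For instance, at y:
  At y: □s is false, □p is false, so □s ∨ □p is false.
    At y: □s requires s at every successor {v, w, y}.
      s fails at v, so □s is false at y.
    At y: □p requires p at every successor {v, w, y}.
      p fails at v, so □p is false at y.
Satisfying worlds: {v, x}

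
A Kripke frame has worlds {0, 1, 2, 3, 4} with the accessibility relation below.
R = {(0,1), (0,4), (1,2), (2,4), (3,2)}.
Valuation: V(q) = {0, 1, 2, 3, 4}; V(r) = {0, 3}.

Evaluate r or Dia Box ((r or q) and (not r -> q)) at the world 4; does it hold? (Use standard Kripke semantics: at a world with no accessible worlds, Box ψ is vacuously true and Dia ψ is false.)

At 4: r is false, Dia Box ((r or q) and (not r -> q)) is false, so r or Dia Box ((r or q) and (not r -> q)) is false.
  At 4: no accessible worlds, so Dia Box ((r or q) and (not r -> q)) is false.

No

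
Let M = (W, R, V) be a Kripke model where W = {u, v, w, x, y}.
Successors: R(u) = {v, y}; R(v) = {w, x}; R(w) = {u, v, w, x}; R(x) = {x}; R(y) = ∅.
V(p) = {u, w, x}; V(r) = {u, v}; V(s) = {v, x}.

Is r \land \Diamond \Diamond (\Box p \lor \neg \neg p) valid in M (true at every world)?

Recall that \Box ψ holds at a world iff ψ holds at every accessible world, and \Diamond ψ holds iff ψ holds at some accessible world.
Let φ = r \land \Diamond \Diamond (\Box p \lor \neg \neg p). Evaluate φ at each world:
  u (successors {v, y}): φ is true.
  v (successors {w, x}): φ is true.
  w (successors {u, v, w, x}): φ is false.
  x (successors {x}): φ is false.
  y (successors ∅): φ is false.
Detail at w (counterexample):
  At w: r is false, \Diamond \Diamond (\Box p \lor \neg \neg p) is true, so r \land \Diamond \Diamond (\Box p \lor \neg \neg p) is false.
    At w: \Diamond \Diamond (\Box p \lor \neg \neg p) requires \Diamond (\Box p \lor \neg \neg p) at some successor in {u, v, w, x}.
      \Diamond (\Box p \lor \neg \neg p) holds at u, so \Diamond \Diamond (\Box p \lor \neg \neg p) is true at w.

No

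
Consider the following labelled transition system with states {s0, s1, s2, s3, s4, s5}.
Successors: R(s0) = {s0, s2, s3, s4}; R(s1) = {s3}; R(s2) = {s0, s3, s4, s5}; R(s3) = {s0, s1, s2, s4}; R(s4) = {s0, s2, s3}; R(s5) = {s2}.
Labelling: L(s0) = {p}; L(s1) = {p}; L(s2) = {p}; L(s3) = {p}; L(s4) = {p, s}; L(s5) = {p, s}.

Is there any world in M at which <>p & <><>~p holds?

Let φ = <>p & <><>~p. Evaluate φ at each world:
  s0 (successors {s0, s2, s3, s4}): φ is false.
  s1 (successors {s3}): φ is false.
  s2 (successors {s0, s3, s4, s5}): φ is false.
  s3 (successors {s0, s1, s2, s4}): φ is false.
  s4 (successors {s0, s2, s3}): φ is false.
  s5 (successors {s2}): φ is false.
For instance, at s2:
  At s2: <>p is true, <><>~p is false, so <>p & <><>~p is false.
    At s2: <>p requires p at some successor in {s0, s3, s4, s5}.
      p holds at s0, so <>p is true at s2.
    At s2: <><>~p requires <>~p at some successor in {s0, s3, s4, s5}.
      At s0: <>~p is false.
      At s3: <>~p is false.
      At s4: <>~p is false.
      At s5: <>~p is false.
    So <><>~p is false at s2.

No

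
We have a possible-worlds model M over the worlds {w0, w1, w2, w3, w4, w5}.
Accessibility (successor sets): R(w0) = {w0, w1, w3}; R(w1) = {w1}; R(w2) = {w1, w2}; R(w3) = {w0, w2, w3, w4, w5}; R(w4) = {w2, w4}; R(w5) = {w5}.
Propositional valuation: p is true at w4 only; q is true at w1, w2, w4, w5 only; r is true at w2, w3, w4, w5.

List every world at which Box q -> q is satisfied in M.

w0, w1, w2, w3, w4, w5

Let φ = Box q -> q. Evaluate φ at each world:
  w0 (successors {w0, w1, w3}): φ is true.
  w1 (successors {w1}): φ is true.
  w2 (successors {w1, w2}): φ is true.
  w3 (successors {w0, w2, w3, w4, w5}): φ is true.
  w4 (successors {w2, w4}): φ is true.
  w5 (successors {w5}): φ is true.
For instance, at w5:
  At w5: Box q is true, q is true, so Box q -> q is true.
    At w5: Box q requires q at every successor {w5}.
      At w5: q is true.
    So Box q is true at w5.
Satisfying worlds: {w0, w1, w2, w3, w4, w5}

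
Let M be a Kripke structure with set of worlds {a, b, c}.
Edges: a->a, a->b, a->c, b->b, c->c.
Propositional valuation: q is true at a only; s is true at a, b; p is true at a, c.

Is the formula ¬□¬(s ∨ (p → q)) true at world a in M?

At a: □¬(s ∨ (p → q)) is false, so ¬□¬(s ∨ (p → q)) is true.
  At a: □¬(s ∨ (p → q)) requires ¬(s ∨ (p → q)) at every successor {a, b, c}.
    ¬(s ∨ (p → q)) fails at a, so □¬(s ∨ (p → q)) is false at a.

Yes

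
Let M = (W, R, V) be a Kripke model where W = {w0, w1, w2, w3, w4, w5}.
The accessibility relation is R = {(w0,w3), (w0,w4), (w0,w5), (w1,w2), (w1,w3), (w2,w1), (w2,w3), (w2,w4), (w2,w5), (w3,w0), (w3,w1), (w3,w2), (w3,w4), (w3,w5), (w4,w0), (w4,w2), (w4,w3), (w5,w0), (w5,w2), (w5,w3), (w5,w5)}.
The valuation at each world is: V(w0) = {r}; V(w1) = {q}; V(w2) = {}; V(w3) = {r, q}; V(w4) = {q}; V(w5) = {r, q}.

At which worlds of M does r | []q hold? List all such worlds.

Recall that []ψ holds at a world iff ψ holds at every accessible world, and <>ψ holds iff ψ holds at some accessible world.
Let φ = r | []q. Evaluate φ at each world:
  w0 (successors {w3, w4, w5}): φ is true.
  w1 (successors {w2, w3}): φ is false.
  w2 (successors {w1, w3, w4, w5}): φ is true.
  w3 (successors {w0, w1, w2, w4, w5}): φ is true.
  w4 (successors {w0, w2, w3}): φ is false.
  w5 (successors {w0, w2, w3, w5}): φ is true.
For instance, at w4:
  At w4: r is false, []q is false, so r | []q is false.
    At w4: []q requires q at every successor {w0, w2, w3}.
      q fails at w0, so []q is false at w4.
Satisfying worlds: {w0, w2, w3, w5}

w0, w2, w3, w5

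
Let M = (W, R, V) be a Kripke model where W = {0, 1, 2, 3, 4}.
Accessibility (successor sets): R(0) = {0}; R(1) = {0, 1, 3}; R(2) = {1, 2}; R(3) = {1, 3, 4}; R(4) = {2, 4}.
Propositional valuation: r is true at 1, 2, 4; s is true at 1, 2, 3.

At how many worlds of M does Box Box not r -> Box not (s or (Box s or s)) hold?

5

Let φ = Box Box not r -> Box not (s or (Box s or s)). Evaluate φ at each world:
  0 (successors {0}): φ is true.
  1 (successors {0, 1, 3}): φ is true.
  2 (successors {1, 2}): φ is true.
  3 (successors {1, 3, 4}): φ is true.
  4 (successors {2, 4}): φ is true.
For instance, at 0:
  At 0: Box Box not r is true, Box not (s or (Box s or s)) is true, so Box Box not r -> Box not (s or (Box s or s)) is true.
    At 0: Box Box not r requires Box not r at every successor {0}.
      At 0: Box not r is true.
    So Box Box not r is true at 0.
    At 0: Box not (s or (Box s or s)) requires not (s or (Box s or s)) at every successor {0}.
      At 0: not (s or (Box s or s)) is true.
    So Box not (s or (Box s or s)) is true at 0.
Satisfying worlds: {0, 1, 2, 3, 4}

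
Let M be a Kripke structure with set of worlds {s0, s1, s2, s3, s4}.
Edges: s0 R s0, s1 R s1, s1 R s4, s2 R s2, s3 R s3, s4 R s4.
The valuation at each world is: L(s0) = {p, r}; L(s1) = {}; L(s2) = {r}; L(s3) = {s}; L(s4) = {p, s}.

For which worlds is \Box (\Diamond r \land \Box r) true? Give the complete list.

s0, s2

Let φ = \Box (\Diamond r \land \Box r). Evaluate φ at each world:
  s0 (successors {s0}): φ is true.
  s1 (successors {s1, s4}): φ is false.
  s2 (successors {s2}): φ is true.
  s3 (successors {s3}): φ is false.
  s4 (successors {s4}): φ is false.
For instance, at s4:
  At s4: \Box (\Diamond r \land \Box r) requires \Diamond r \land \Box r at every successor {s4}.
    \Diamond r \land \Box r fails at s4, so \Box (\Diamond r \land \Box r) is false at s4.
      At s4: \Diamond r is false, \Box r is false, so \Diamond r \land \Box r is false.
Satisfying worlds: {s0, s2}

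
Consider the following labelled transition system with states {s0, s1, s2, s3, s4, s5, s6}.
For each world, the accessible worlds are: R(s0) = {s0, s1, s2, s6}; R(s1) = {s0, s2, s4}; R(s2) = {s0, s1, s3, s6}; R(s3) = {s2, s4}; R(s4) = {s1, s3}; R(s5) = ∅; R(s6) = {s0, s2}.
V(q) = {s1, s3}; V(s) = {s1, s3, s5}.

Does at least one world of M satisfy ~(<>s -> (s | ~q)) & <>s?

Recall that <>ψ holds at a world iff ψ holds at some accessible world.
Let φ = ~(<>s -> (s | ~q)) & <>s. Evaluate φ at each world:
  s0 (successors {s0, s1, s2, s6}): φ is false.
  s1 (successors {s0, s2, s4}): φ is false.
  s2 (successors {s0, s1, s3, s6}): φ is false.
  s3 (successors {s2, s4}): φ is false.
  s4 (successors {s1, s3}): φ is false.
  s5 (successors ∅): φ is false.
  s6 (successors {s0, s2}): φ is false.
For instance, at s1:
  At s1: ~(<>s -> (s | ~q)) is false, <>s is false, so ~(<>s -> (s | ~q)) & <>s is false.
    At s1: <>s -> (s | ~q) is true, so ~(<>s -> (s | ~q)) is false.
      At s1: <>s is false, s | ~q is true, so <>s -> (s | ~q) is true.
    At s1: <>s requires s at some successor in {s0, s2, s4}.
      At s0: s is false.
      At s2: s is false.
      At s4: s is false.
    So <>s is false at s1.

No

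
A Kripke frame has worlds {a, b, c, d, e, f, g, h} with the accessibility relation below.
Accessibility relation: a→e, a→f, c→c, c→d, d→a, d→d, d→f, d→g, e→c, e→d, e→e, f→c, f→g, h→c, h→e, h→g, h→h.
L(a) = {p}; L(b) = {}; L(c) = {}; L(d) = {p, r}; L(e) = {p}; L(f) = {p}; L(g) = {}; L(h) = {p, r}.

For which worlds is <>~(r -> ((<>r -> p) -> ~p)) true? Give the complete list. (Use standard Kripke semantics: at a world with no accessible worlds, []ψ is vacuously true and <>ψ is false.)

c, d, e, h

Recall that <>ψ holds at a world iff ψ holds at some accessible world.
Let φ = <>~(r -> ((<>r -> p) -> ~p)). Evaluate φ at each world:
  a (successors {e, f}): φ is false.
  b (successors ∅): φ is false.
  c (successors {c, d}): φ is true.
  d (successors {a, d, f, g}): φ is true.
  e (successors {c, d, e}): φ is true.
  f (successors {c, g}): φ is false.
  g (successors ∅): φ is false.
  h (successors {c, e, g, h}): φ is true.
For instance, at f:
  At f: <>~(r -> ((<>r -> p) -> ~p)) requires ~(r -> ((<>r -> p) -> ~p)) at some successor in {c, g}.
    At c: ~(r -> ((<>r -> p) -> ~p)) is false.
    At g: ~(r -> ((<>r -> p) -> ~p)) is false.
  So <>~(r -> ((<>r -> p) -> ~p)) is false at f.
Satisfying worlds: {c, d, e, h}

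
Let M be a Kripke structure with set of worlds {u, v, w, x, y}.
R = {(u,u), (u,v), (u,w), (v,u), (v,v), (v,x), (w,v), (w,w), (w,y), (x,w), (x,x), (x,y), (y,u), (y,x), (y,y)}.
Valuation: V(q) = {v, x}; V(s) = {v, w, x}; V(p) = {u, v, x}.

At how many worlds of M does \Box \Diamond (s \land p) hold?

5

Let φ = \Box \Diamond (s \land p). Evaluate φ at each world:
  u (successors {u, v, w}): φ is true.
  v (successors {u, v, x}): φ is true.
  w (successors {v, w, y}): φ is true.
  x (successors {w, x, y}): φ is true.
  y (successors {u, x, y}): φ is true.
For instance, at y:
  At y: \Box \Diamond (s \land p) requires \Diamond (s \land p) at every successor {u, x, y}.
      At u: \Diamond (s \land p) requires s \land p at some successor in {u, v, w}.
        s \land p holds at v, so \Diamond (s \land p) is true at u.
      At x: \Diamond (s \land p) requires s \land p at some successor in {w, x, y}.
        s \land p holds at x, so \Diamond (s \land p) is true at x.
      At y: \Diamond (s \land p) requires s \land p at some successor in {u, x, y}.
        s \land p holds at x, so \Diamond (s \land p) is true at y.
  So \Box \Diamond (s \land p) is true at y.
Satisfying worlds: {u, v, w, x, y}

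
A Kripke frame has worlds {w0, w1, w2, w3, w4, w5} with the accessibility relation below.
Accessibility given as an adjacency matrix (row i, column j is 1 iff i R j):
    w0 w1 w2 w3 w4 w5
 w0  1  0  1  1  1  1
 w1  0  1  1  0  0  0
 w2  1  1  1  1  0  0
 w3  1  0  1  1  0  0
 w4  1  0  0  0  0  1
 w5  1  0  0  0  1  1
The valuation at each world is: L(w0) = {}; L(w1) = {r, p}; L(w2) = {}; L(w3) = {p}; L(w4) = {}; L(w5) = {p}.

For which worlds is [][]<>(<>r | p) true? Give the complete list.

w0, w1, w2, w3, w4, w5

Let φ = [][]<>(<>r | p). Evaluate φ at each world:
  w0 (successors {w0, w2, w3, w4, w5}): φ is true.
  w1 (successors {w1, w2}): φ is true.
  w2 (successors {w0, w1, w2, w3}): φ is true.
  w3 (successors {w0, w2, w3}): φ is true.
  w4 (successors {w0, w5}): φ is true.
  w5 (successors {w0, w4, w5}): φ is true.
For instance, at w3:
  At w3: [][]<>(<>r | p) requires []<>(<>r | p) at every successor {w0, w2, w3}.
      At w0: []<>(<>r | p) requires <>(<>r | p) at every successor {w0, w2, w3, w4, w5}.
        At w0: <>(<>r | p) is true.
        At w2: <>(<>r | p) is true.
        At w3: <>(<>r | p) is true.
        At w4: <>(<>r | p) is true.
        At w5: <>(<>r | p) is true.
      So []<>(<>r | p) is true at w0.
      At w2: []<>(<>r | p) requires <>(<>r | p) at every successor {w0, w1, w2, w3}.
        At w0: <>(<>r | p) is true.
        At w1: <>(<>r | p) is true.
        At w2: <>(<>r | p) is true.
        At w3: <>(<>r | p) is true.
      So []<>(<>r | p) is true at w2.
      At w3: []<>(<>r | p) requires <>(<>r | p) at every successor {w0, w2, w3}.
        At w0: <>(<>r | p) is true.
        At w2: <>(<>r | p) is true.
        At w3: <>(<>r | p) is true.
      So []<>(<>r | p) is true at w3.
  So [][]<>(<>r | p) is true at w3.
Satisfying worlds: {w0, w1, w2, w3, w4, w5}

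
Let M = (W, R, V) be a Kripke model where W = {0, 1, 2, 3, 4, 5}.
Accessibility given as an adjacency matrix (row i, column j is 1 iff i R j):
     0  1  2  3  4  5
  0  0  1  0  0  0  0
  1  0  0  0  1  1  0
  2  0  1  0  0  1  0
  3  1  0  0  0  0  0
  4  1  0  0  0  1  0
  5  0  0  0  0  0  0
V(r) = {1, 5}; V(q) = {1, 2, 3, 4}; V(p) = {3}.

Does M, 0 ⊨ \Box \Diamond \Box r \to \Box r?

At 0: \Box \Diamond \Box r is false, \Box r is true, so \Box \Diamond \Box r \to \Box r is true.
  At 0: \Box \Diamond \Box r requires \Diamond \Box r at every successor {1}.
    \Diamond \Box r fails at 1, so \Box \Diamond \Box r is false at 0.
      At 1: \Diamond \Box r requires \Box r at some successor in {3, 4}.
        At 3: \Box r is false.
        At 4: \Box r is false.
      So \Diamond \Box r is false at 1.
  At 0: \Box r requires r at every successor {1}.
    At 1: r is true.
  So \Box r is true at 0.

Yes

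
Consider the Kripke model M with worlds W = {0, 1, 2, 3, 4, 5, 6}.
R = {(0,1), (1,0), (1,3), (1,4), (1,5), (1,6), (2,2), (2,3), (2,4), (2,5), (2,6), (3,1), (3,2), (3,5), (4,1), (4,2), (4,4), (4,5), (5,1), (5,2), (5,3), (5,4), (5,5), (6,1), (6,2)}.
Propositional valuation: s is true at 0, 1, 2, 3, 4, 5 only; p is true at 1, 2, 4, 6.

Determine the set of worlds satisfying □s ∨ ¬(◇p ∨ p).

0, 3, 4, 5, 6

Let φ = □s ∨ ¬(◇p ∨ p). Evaluate φ at each world:
  0 (successors {1}): φ is true.
  1 (successors {0, 3, 4, 5, 6}): φ is false.
  2 (successors {2, 3, 4, 5, 6}): φ is false.
  3 (successors {1, 2, 5}): φ is true.
  4 (successors {1, 2, 4, 5}): φ is true.
  5 (successors {1, 2, 3, 4, 5}): φ is true.
  6 (successors {1, 2}): φ is true.
For instance, at 0:
  At 0: □s is true, ¬(◇p ∨ p) is false, so □s ∨ ¬(◇p ∨ p) is true.
    At 0: □s requires s at every successor {1}.
      At 1: s is true.
    So □s is true at 0.
    At 0: ◇p ∨ p is true, so ¬(◇p ∨ p) is false.
      At 0: ◇p is true, p is false, so ◇p ∨ p is true.
Satisfying worlds: {0, 3, 4, 5, 6}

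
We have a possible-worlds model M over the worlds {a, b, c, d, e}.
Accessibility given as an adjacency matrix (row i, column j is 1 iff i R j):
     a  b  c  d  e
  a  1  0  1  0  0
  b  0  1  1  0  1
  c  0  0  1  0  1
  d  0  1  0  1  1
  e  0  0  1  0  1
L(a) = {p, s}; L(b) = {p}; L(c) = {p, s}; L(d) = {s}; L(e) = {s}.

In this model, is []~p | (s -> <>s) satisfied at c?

Yes

Recall that []ψ holds at a world iff ψ holds at every accessible world, and <>ψ holds iff ψ holds at some accessible world.
At c: []~p is false, s -> <>s is true, so []~p | (s -> <>s) is true.
  At c: []~p requires ~p at every successor {c, e}.
    ~p fails at c, so []~p is false at c.
  At c: s is true, <>s is true, so s -> <>s is true.
    At c: <>s requires s at some successor in {c, e}.
      s holds at c, so <>s is true at c.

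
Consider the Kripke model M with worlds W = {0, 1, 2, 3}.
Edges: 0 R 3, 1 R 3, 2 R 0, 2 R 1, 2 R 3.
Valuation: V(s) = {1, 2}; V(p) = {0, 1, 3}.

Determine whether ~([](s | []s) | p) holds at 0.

No

At 0: [](s | []s) | p is true, so ~([](s | []s) | p) is false.
  At 0: [](s | []s) is true, p is true, so [](s | []s) | p is true.
    At 0: [](s | []s) requires s | []s at every successor {3}.
      At 3: s | []s is true.
    So [](s | []s) is true at 0.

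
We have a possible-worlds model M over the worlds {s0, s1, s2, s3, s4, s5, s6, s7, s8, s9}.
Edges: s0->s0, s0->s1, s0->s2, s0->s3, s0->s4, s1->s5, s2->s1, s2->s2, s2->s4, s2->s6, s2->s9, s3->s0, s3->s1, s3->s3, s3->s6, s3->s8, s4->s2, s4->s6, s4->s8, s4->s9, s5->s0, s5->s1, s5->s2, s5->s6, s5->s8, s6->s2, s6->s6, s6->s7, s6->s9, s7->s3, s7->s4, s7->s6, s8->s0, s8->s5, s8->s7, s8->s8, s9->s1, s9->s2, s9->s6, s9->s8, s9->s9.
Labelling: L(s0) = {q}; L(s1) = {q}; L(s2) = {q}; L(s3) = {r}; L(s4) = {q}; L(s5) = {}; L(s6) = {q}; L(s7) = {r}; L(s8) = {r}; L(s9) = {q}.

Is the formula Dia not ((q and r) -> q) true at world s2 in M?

No

At s2: Dia not ((q and r) -> q) requires not ((q and r) -> q) at some successor in {s1, s2, s4, s6, s9}.
  At s1: not ((q and r) -> q) is false.
  At s2: not ((q and r) -> q) is false.
  At s4: not ((q and r) -> q) is false.
  At s6: not ((q and r) -> q) is false.
  At s9: not ((q and r) -> q) is false.
So Dia not ((q and r) -> q) is false at s2.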